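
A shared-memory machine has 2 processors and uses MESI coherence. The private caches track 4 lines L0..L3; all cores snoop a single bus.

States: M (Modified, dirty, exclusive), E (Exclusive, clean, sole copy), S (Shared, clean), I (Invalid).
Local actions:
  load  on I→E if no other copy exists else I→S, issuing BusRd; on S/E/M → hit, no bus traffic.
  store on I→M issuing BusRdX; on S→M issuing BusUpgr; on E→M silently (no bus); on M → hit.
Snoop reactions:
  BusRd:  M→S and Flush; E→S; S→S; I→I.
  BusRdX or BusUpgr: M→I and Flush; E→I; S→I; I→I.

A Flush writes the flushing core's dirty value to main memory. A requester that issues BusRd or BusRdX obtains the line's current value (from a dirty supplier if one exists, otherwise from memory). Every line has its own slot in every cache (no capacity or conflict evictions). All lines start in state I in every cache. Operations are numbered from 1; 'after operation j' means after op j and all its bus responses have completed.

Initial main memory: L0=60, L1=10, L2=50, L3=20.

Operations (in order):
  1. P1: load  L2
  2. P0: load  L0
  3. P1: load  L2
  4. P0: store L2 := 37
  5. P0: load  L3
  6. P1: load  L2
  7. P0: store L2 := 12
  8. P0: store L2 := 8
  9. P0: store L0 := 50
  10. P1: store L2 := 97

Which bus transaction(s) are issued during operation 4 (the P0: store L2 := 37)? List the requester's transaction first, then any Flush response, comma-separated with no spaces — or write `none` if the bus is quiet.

bus = BusRdX

step 1: P1: load  L2  ⟶  IE  (L2)  txn=BusRd  M[L2]=50
step 2: P0: load  L0  ⟶  EI  (L0)  txn=BusRd  M[L0]=60
step 3: P1: load  L2  ⟶  IE  (L2)  txn=∅  M[L2]=50
step 4: P0: store L2 := 37  ⟶  MI  (L2)  txn=BusRdX  M[L2]=50
step 5: P0: load  L3  ⟶  EI  (L3)  txn=BusRd  M[L3]=20
step 6: P1: load  L2  ⟶  SS  (L2)  txn=BusRd+Flush  M[L2]=37
step 7: P0: store L2 := 12  ⟶  MI  (L2)  txn=BusUpgr  M[L2]=37
step 8: P0: store L2 := 8  ⟶  MI  (L2)  txn=∅  M[L2]=37
step 9: P0: store L0 := 50  ⟶  MI  (L0)  txn=∅  M[L0]=60
step 10: P1: store L2 := 97  ⟶  IM  (L2)  txn=BusRdX+Flush  M[L2]=8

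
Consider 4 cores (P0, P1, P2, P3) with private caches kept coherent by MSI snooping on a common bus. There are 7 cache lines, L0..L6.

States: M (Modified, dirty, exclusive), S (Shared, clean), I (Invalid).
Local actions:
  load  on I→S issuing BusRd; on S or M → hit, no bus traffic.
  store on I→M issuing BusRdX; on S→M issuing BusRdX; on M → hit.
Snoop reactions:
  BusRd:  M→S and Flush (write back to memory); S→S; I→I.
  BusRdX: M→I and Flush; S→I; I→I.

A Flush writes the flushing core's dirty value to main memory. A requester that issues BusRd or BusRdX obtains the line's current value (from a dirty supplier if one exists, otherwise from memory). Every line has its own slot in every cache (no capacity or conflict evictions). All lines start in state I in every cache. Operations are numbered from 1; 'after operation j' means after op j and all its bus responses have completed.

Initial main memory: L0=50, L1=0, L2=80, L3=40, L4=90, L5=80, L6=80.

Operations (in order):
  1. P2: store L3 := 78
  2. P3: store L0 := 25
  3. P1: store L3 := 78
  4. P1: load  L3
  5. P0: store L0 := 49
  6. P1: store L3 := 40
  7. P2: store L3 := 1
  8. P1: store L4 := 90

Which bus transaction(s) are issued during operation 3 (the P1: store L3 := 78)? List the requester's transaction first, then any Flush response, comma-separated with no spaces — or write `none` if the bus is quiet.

bus = BusRdX,Flush

[1] P2: store L3 := 78 | P0:I, P1:I, P2:M(78), P3:I | bus: BusRdX
[2] P3: store L0 := 25 | P0:I, P1:I, P2:I, P3:M(25) | bus: BusRdX
[3] P1: store L3 := 78 | P0:I, P1:M(78), P2:I, P3:I | bus: BusRdX,Flush
[4] P1: load  L3 | P0:I, P1:M(78), P2:I, P3:I | bus: none
[5] P0: store L0 := 49 | P0:M(49), P1:I, P2:I, P3:I | bus: BusRdX,Flush
[6] P1: store L3 := 40 | P0:I, P1:M(40), P2:I, P3:I | bus: none
[7] P2: store L3 := 1 | P0:I, P1:I, P2:M(1), P3:I | bus: BusRdX,Flush
[8] P1: store L4 := 90 | P0:I, P1:M(90), P2:I, P3:I | bus: BusRdX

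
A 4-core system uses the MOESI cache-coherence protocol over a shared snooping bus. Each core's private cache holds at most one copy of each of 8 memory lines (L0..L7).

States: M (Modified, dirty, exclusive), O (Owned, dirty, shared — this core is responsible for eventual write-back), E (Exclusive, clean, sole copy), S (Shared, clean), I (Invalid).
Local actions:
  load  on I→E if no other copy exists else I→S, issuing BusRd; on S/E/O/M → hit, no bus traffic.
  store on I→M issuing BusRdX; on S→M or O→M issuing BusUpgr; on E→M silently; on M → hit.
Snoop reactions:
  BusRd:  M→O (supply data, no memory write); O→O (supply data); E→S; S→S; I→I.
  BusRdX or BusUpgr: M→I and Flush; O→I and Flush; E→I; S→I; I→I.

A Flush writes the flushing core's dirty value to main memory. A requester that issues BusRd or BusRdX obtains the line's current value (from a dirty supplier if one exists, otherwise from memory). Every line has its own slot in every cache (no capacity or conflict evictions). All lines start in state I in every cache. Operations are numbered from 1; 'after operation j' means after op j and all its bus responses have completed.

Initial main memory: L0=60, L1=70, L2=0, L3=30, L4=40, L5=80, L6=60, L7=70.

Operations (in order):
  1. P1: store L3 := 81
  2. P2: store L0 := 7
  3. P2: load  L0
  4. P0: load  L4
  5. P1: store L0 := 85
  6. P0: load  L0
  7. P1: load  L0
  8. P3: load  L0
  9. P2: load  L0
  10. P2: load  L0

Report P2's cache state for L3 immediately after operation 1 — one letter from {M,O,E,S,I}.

  op1 P1: store L3 := 81 → I/M/I/I on L3; bus BusRdX; mem=30
  op2 P2: store L0 := 7 → I/I/M/I on L0; bus BusRdX; mem=60
  op3 P2: load  L0 → I/I/M/I on L0; bus (none); mem=60
  op4 P0: load  L4 → E/I/I/I on L4; bus BusRd; mem=40
  op5 P1: store L0 := 85 → I/M/I/I on L0; bus BusRdX Flush; mem=7
  op6 P0: load  L0 → S/O/I/I on L0; bus BusRd; mem=7
  op7 P1: load  L0 → S/O/I/I on L0; bus (none); mem=7
  op8 P3: load  L0 → S/O/I/S on L0; bus BusRd; mem=7
  op9 P2: load  L0 → S/O/S/S on L0; bus BusRd; mem=7
  op10 P2: load  L0 → S/O/S/S on L0; bus (none); mem=7

state = I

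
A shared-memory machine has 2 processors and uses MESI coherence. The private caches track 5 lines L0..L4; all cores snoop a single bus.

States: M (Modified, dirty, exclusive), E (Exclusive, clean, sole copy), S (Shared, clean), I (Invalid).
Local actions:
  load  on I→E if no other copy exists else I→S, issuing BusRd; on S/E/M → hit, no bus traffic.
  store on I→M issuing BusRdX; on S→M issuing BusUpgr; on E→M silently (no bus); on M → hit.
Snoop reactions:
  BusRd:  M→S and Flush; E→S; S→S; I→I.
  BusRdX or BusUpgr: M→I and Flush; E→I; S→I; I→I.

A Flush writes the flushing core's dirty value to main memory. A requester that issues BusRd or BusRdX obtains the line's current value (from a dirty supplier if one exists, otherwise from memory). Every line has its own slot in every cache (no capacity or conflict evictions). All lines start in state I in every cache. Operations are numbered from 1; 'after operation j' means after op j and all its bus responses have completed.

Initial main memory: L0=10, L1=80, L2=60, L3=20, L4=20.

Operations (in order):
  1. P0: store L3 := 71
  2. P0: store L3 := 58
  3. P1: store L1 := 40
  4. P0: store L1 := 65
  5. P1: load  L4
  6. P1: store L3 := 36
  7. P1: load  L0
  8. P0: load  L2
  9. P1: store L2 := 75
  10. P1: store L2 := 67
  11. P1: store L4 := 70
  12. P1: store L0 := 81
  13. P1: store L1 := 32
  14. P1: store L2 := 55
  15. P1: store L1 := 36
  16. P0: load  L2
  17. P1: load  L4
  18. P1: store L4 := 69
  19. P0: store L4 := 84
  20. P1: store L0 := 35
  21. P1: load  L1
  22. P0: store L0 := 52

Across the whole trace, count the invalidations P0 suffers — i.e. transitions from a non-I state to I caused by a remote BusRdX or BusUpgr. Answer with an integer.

step 1: P0: store L3 := 71  ⟶  MI  (L3)  txn=BusRdX  M[L3]=20
step 2: P0: store L3 := 58  ⟶  MI  (L3)  txn=∅  M[L3]=20
step 3: P1: store L1 := 40  ⟶  IM  (L1)  txn=BusRdX  M[L1]=80
step 4: P0: store L1 := 65  ⟶  MI  (L1)  txn=BusRdX+Flush  M[L1]=40
step 5: P1: load  L4  ⟶  IE  (L4)  txn=BusRd  M[L4]=20
step 6: P1: store L3 := 36  ⟶  IM  (L3)  txn=BusRdX+Flush  M[L3]=58
step 7: P1: load  L0  ⟶  IE  (L0)  txn=BusRd  M[L0]=10
step 8: P0: load  L2  ⟶  EI  (L2)  txn=BusRd  M[L2]=60
step 9: P1: store L2 := 75  ⟶  IM  (L2)  txn=BusRdX  M[L2]=60
step 10: P1: store L2 := 67  ⟶  IM  (L2)  txn=∅  M[L2]=60
step 11: P1: store L4 := 70  ⟶  IM  (L4)  txn=∅  M[L4]=20
step 12: P1: store L0 := 81  ⟶  IM  (L0)  txn=∅  M[L0]=10
step 13: P1: store L1 := 32  ⟶  IM  (L1)  txn=BusRdX+Flush  M[L1]=65
step 14: P1: store L2 := 55  ⟶  IM  (L2)  txn=∅  M[L2]=60
step 15: P1: store L1 := 36  ⟶  IM  (L1)  txn=∅  M[L1]=65
step 16: P0: load  L2  ⟶  SS  (L2)  txn=BusRd+Flush  M[L2]=55
step 17: P1: load  L4  ⟶  IM  (L4)  txn=∅  M[L4]=20
step 18: P1: store L4 := 69  ⟶  IM  (L4)  txn=∅  M[L4]=20
step 19: P0: store L4 := 84  ⟶  MI  (L4)  txn=BusRdX+Flush  M[L4]=69
step 20: P1: store L0 := 35  ⟶  IM  (L0)  txn=∅  M[L0]=10
step 21: P1: load  L1  ⟶  IM  (L1)  txn=∅  M[L1]=65
step 22: P0: store L0 := 52  ⟶  MI  (L0)  txn=BusRdX+Flush  M[L0]=35

invalidations = 3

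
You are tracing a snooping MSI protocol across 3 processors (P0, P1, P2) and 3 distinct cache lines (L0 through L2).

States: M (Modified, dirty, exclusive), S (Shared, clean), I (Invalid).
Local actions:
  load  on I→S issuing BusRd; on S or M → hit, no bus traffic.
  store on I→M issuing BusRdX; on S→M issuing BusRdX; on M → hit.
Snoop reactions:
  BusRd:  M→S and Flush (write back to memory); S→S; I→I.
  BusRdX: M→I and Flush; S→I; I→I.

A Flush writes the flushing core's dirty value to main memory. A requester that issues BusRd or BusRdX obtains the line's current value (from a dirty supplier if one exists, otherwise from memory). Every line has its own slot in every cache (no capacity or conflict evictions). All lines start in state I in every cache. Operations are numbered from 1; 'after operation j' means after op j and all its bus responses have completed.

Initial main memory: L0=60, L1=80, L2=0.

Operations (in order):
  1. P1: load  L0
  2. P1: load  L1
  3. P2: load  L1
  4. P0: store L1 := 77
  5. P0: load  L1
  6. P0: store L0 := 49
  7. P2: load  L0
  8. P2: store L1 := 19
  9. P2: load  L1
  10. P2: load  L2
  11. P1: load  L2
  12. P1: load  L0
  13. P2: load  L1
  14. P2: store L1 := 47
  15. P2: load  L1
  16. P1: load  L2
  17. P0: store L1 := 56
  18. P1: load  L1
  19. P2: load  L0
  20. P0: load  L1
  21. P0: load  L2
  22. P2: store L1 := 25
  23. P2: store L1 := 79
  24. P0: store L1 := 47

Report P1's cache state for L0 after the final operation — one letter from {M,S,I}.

state = S

[1] P1: load  L0 | P0:I, P1:S(60), P2:I | bus: BusRd
[2] P1: load  L1 | P0:I, P1:S(80), P2:I | bus: BusRd
[3] P2: load  L1 | P0:I, P1:S(80), P2:S(80) | bus: BusRd
[4] P0: store L1 := 77 | P0:M(77), P1:I, P2:I | bus: BusRdX
[5] P0: load  L1 | P0:M(77), P1:I, P2:I | bus: none
[6] P0: store L0 := 49 | P0:M(49), P1:I, P2:I | bus: BusRdX
[7] P2: load  L0 | P0:S(49), P1:I, P2:S(49) | bus: BusRd,Flush
[8] P2: store L1 := 19 | P0:I, P1:I, P2:M(19) | bus: BusRdX,Flush
[9] P2: load  L1 | P0:I, P1:I, P2:M(19) | bus: none
[10] P2: load  L2 | P0:I, P1:I, P2:S(0) | bus: BusRd
[11] P1: load  L2 | P0:I, P1:S(0), P2:S(0) | bus: BusRd
[12] P1: load  L0 | P0:S(49), P1:S(49), P2:S(49) | bus: BusRd
[13] P2: load  L1 | P0:I, P1:I, P2:M(19) | bus: none
[14] P2: store L1 := 47 | P0:I, P1:I, P2:M(47) | bus: none
[15] P2: load  L1 | P0:I, P1:I, P2:M(47) | bus: none
[16] P1: load  L2 | P0:I, P1:S(0), P2:S(0) | bus: none
[17] P0: store L1 := 56 | P0:M(56), P1:I, P2:I | bus: BusRdX,Flush
[18] P1: load  L1 | P0:S(56), P1:S(56), P2:I | bus: BusRd,Flush
[19] P2: load  L0 | P0:S(49), P1:S(49), P2:S(49) | bus: none
[20] P0: load  L1 | P0:S(56), P1:S(56), P2:I | bus: none
[21] P0: load  L2 | P0:S(0), P1:S(0), P2:S(0) | bus: BusRd
[22] P2: store L1 := 25 | P0:I, P1:I, P2:M(25) | bus: BusRdX
[23] P2: store L1 := 79 | P0:I, P1:I, P2:M(79) | bus: none
[24] P0: store L1 := 47 | P0:M(47), P1:I, P2:I | bus: BusRdX,Flush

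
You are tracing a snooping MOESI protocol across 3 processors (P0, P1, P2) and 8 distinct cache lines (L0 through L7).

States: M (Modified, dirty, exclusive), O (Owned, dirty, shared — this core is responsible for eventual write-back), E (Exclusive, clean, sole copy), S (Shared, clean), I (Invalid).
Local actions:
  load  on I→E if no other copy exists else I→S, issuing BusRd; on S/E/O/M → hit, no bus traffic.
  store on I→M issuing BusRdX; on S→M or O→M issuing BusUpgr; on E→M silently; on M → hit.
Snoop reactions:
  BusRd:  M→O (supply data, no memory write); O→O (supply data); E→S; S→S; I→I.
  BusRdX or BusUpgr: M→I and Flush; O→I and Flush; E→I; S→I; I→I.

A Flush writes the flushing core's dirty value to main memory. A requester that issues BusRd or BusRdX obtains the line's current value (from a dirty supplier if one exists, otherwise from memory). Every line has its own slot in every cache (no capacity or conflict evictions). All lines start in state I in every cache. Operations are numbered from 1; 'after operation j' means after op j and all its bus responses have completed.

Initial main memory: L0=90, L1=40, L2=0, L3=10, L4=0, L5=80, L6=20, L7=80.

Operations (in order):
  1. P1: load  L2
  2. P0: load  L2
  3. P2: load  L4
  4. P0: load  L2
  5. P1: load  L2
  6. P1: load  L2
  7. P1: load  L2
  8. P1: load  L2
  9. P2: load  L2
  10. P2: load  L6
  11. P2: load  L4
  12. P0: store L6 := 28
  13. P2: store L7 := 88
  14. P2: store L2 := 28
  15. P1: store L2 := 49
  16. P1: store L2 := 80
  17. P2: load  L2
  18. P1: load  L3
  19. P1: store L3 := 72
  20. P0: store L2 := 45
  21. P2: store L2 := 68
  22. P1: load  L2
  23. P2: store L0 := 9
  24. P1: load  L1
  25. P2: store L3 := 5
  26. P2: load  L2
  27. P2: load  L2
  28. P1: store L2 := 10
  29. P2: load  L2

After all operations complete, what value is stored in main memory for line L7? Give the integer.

memory[L7] = 80

1. P1: load  L2  bus=[BusRd]  L2: P0=I P1=E P2=I  mem[L2]=0
2. P0: load  L2  bus=[BusRd]  L2: P0=S P1=S P2=I  mem[L2]=0
3. P2: load  L4  bus=[BusRd]  L4: P0=I P1=I P2=E  mem[L4]=0
4. P0: load  L2  bus=[-]  L2: P0=S P1=S P2=I  mem[L2]=0
5. P1: load  L2  bus=[-]  L2: P0=S P1=S P2=I  mem[L2]=0
6. P1: load  L2  bus=[-]  L2: P0=S P1=S P2=I  mem[L2]=0
7. P1: load  L2  bus=[-]  L2: P0=S P1=S P2=I  mem[L2]=0
8. P1: load  L2  bus=[-]  L2: P0=S P1=S P2=I  mem[L2]=0
9. P2: load  L2  bus=[BusRd]  L2: P0=S P1=S P2=S  mem[L2]=0
10. P2: load  L6  bus=[BusRd]  L6: P0=I P1=I P2=E  mem[L6]=20
11. P2: load  L4  bus=[-]  L4: P0=I P1=I P2=E  mem[L4]=0
12. P0: store L6 := 28  bus=[BusRdX]  L6: P0=M P1=I P2=I  mem[L6]=20
13. P2: store L7 := 88  bus=[BusRdX]  L7: P0=I P1=I P2=M  mem[L7]=80
14. P2: store L2 := 28  bus=[BusUpgr]  L2: P0=I P1=I P2=M  mem[L2]=0
15. P1: store L2 := 49  bus=[BusRdX,Flush]  L2: P0=I P1=M P2=I  mem[L2]=28
16. P1: store L2 := 80  bus=[-]  L2: P0=I P1=M P2=I  mem[L2]=28
17. P2: load  L2  bus=[BusRd]  L2: P0=I P1=O P2=S  mem[L2]=28
18. P1: load  L3  bus=[BusRd]  L3: P0=I P1=E P2=I  mem[L3]=10
19. P1: store L3 := 72  bus=[-]  L3: P0=I P1=M P2=I  mem[L3]=10
20. P0: store L2 := 45  bus=[BusRdX,Flush]  L2: P0=M P1=I P2=I  mem[L2]=80
21. P2: store L2 := 68  bus=[BusRdX,Flush]  L2: P0=I P1=I P2=M  mem[L2]=45
22. P1: load  L2  bus=[BusRd]  L2: P0=I P1=S P2=O  mem[L2]=45
23. P2: store L0 := 9  bus=[BusRdX]  L0: P0=I P1=I P2=M  mem[L0]=90
24. P1: load  L1  bus=[BusRd]  L1: P0=I P1=E P2=I  mem[L1]=40
25. P2: store L3 := 5  bus=[BusRdX,Flush]  L3: P0=I P1=I P2=M  mem[L3]=72
26. P2: load  L2  bus=[-]  L2: P0=I P1=S P2=O  mem[L2]=45
27. P2: load  L2  bus=[-]  L2: P0=I P1=S P2=O  mem[L2]=45
28. P1: store L2 := 10  bus=[BusUpgr,Flush]  L2: P0=I P1=M P2=I  mem[L2]=68
29. P2: load  L2  bus=[BusRd]  L2: P0=I P1=O P2=S  mem[L2]=68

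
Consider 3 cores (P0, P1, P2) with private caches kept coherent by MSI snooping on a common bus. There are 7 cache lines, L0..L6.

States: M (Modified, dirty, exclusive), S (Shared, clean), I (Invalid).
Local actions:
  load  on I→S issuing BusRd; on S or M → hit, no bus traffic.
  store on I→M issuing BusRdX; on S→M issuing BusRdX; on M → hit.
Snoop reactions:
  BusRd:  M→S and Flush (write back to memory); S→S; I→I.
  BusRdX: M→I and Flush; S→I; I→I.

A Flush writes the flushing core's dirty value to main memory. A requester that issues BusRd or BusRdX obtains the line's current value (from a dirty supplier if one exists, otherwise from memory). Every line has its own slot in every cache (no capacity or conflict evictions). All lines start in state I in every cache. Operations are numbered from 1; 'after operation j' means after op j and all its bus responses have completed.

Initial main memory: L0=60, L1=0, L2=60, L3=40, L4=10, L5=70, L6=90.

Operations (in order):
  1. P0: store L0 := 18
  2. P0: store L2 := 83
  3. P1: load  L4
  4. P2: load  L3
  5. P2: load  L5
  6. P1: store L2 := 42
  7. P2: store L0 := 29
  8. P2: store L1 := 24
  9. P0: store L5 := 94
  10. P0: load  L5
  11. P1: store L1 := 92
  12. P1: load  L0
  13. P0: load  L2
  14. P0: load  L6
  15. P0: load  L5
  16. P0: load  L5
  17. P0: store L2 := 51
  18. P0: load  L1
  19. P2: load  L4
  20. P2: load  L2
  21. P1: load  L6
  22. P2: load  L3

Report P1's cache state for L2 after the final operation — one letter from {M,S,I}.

state = I

1. P0: store L0 := 18  bus=[BusRdX]  L0: P0=M P1=I P2=I  mem[L0]=60
2. P0: store L2 := 83  bus=[BusRdX]  L2: P0=M P1=I P2=I  mem[L2]=60
3. P1: load  L4  bus=[BusRd]  L4: P0=I P1=S P2=I  mem[L4]=10
4. P2: load  L3  bus=[BusRd]  L3: P0=I P1=I P2=S  mem[L3]=40
5. P2: load  L5  bus=[BusRd]  L5: P0=I P1=I P2=S  mem[L5]=70
6. P1: store L2 := 42  bus=[BusRdX,Flush]  L2: P0=I P1=M P2=I  mem[L2]=83
7. P2: store L0 := 29  bus=[BusRdX,Flush]  L0: P0=I P1=I P2=M  mem[L0]=18
8. P2: store L1 := 24  bus=[BusRdX]  L1: P0=I P1=I P2=M  mem[L1]=0
9. P0: store L5 := 94  bus=[BusRdX]  L5: P0=M P1=I P2=I  mem[L5]=70
10. P0: load  L5  bus=[-]  L5: P0=M P1=I P2=I  mem[L5]=70
11. P1: store L1 := 92  bus=[BusRdX,Flush]  L1: P0=I P1=M P2=I  mem[L1]=24
12. P1: load  L0  bus=[BusRd,Flush]  L0: P0=I P1=S P2=S  mem[L0]=29
13. P0: load  L2  bus=[BusRd,Flush]  L2: P0=S P1=S P2=I  mem[L2]=42
14. P0: load  L6  bus=[BusRd]  L6: P0=S P1=I P2=I  mem[L6]=90
15. P0: load  L5  bus=[-]  L5: P0=M P1=I P2=I  mem[L5]=70
16. P0: load  L5  bus=[-]  L5: P0=M P1=I P2=I  mem[L5]=70
17. P0: store L2 := 51  bus=[BusRdX]  L2: P0=M P1=I P2=I  mem[L2]=42
18. P0: load  L1  bus=[BusRd,Flush]  L1: P0=S P1=S P2=I  mem[L1]=92
19. P2: load  L4  bus=[BusRd]  L4: P0=I P1=S P2=S  mem[L4]=10
20. P2: load  L2  bus=[BusRd,Flush]  L2: P0=S P1=I P2=S  mem[L2]=51
21. P1: load  L6  bus=[BusRd]  L6: P0=S P1=S P2=I  mem[L6]=90
22. P2: load  L3  bus=[-]  L3: P0=I P1=I P2=S  mem[L3]=40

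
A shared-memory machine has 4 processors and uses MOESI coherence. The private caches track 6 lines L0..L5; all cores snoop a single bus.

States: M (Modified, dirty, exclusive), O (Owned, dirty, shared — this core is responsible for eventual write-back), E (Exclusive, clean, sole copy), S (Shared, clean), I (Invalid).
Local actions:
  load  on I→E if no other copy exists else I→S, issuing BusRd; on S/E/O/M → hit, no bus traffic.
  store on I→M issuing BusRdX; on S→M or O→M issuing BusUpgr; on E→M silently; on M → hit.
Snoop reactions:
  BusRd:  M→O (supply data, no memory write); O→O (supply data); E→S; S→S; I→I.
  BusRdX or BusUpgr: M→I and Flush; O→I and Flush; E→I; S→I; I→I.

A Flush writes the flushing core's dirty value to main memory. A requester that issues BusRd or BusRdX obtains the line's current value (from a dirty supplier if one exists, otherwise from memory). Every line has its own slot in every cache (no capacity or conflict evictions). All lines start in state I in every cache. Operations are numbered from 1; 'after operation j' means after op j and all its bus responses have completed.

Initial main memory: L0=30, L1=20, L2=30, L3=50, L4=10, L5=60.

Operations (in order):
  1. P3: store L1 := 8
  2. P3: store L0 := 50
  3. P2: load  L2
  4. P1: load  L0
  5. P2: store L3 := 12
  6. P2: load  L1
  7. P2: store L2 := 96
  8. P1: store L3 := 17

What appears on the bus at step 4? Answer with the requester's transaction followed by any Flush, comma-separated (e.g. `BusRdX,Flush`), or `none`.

bus = BusRd

  op1 P3: store L1 := 8 → I/I/I/M on L1; bus BusRdX; mem=20
  op2 P3: store L0 := 50 → I/I/I/M on L0; bus BusRdX; mem=30
  op3 P2: load  L2 → I/I/E/I on L2; bus BusRd; mem=30
  op4 P1: load  L0 → I/S/I/O on L0; bus BusRd; mem=30
  op5 P2: store L3 := 12 → I/I/M/I on L3; bus BusRdX; mem=50
  op6 P2: load  L1 → I/I/S/O on L1; bus BusRd; mem=20
  op7 P2: store L2 := 96 → I/I/M/I on L2; bus (none); mem=30
  op8 P1: store L3 := 17 → I/M/I/I on L3; bus BusRdX Flush; mem=12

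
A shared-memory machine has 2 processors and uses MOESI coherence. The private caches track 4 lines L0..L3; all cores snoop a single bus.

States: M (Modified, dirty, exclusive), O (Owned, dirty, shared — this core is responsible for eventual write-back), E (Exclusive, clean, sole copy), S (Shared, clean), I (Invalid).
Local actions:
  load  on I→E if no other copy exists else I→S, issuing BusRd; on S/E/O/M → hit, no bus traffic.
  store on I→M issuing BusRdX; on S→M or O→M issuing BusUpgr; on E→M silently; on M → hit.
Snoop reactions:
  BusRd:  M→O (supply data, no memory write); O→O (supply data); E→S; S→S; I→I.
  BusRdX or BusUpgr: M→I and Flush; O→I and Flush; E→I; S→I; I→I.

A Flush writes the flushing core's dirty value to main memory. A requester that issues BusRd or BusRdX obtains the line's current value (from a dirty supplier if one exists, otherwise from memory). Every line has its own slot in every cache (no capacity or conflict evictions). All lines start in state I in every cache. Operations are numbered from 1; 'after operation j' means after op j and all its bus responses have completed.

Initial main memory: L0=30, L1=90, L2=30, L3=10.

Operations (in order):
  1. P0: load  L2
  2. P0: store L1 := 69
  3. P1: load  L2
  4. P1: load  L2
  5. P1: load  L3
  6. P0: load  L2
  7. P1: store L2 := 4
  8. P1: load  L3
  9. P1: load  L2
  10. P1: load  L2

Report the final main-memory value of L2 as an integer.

  op1 P0: load  L2 → E/I on L2; bus BusRd; mem=30
  op2 P0: store L1 := 69 → M/I on L1; bus BusRdX; mem=90
  op3 P1: load  L2 → S/S on L2; bus BusRd; mem=30
  op4 P1: load  L2 → S/S on L2; bus (none); mem=30
  op5 P1: load  L3 → I/E on L3; bus BusRd; mem=10
  op6 P0: load  L2 → S/S on L2; bus (none); mem=30
  op7 P1: store L2 := 4 → I/M on L2; bus BusUpgr; mem=30
  op8 P1: load  L3 → I/E on L3; bus (none); mem=10
  op9 P1: load  L2 → I/M on L2; bus (none); mem=30
  op10 P1: load  L2 → I/M on L2; bus (none); mem=30

memory[L2] = 30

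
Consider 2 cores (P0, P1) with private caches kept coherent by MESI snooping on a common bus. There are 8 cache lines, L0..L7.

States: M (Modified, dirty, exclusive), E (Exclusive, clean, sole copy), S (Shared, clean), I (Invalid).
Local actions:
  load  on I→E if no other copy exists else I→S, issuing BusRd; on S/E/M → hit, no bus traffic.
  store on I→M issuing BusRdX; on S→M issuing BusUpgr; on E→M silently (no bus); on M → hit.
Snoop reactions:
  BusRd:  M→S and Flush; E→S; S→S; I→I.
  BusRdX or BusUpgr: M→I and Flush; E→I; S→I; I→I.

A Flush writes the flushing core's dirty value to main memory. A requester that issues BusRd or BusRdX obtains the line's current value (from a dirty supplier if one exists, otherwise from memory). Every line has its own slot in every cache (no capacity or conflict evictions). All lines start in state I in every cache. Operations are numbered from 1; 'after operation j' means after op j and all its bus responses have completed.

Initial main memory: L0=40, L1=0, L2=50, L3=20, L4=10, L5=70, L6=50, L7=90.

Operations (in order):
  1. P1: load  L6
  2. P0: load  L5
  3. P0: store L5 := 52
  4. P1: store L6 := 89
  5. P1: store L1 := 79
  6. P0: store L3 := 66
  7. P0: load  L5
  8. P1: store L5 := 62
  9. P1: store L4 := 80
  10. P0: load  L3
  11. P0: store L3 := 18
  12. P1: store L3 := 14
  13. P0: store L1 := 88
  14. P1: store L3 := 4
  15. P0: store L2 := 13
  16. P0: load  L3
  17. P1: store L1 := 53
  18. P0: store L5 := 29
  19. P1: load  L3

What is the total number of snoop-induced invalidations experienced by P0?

1. P1: load  L6  bus=[BusRd]  L6: P0=I P1=E  mem[L6]=50
2. P0: load  L5  bus=[BusRd]  L5: P0=E P1=I  mem[L5]=70
3. P0: store L5 := 52  bus=[-]  L5: P0=M P1=I  mem[L5]=70
4. P1: store L6 := 89  bus=[-]  L6: P0=I P1=M  mem[L6]=50
5. P1: store L1 := 79  bus=[BusRdX]  L1: P0=I P1=M  mem[L1]=0
6. P0: store L3 := 66  bus=[BusRdX]  L3: P0=M P1=I  mem[L3]=20
7. P0: load  L5  bus=[-]  L5: P0=M P1=I  mem[L5]=70
8. P1: store L5 := 62  bus=[BusRdX,Flush]  L5: P0=I P1=M  mem[L5]=52
9. P1: store L4 := 80  bus=[BusRdX]  L4: P0=I P1=M  mem[L4]=10
10. P0: load  L3  bus=[-]  L3: P0=M P1=I  mem[L3]=20
11. P0: store L3 := 18  bus=[-]  L3: P0=M P1=I  mem[L3]=20
12. P1: store L3 := 14  bus=[BusRdX,Flush]  L3: P0=I P1=M  mem[L3]=18
13. P0: store L1 := 88  bus=[BusRdX,Flush]  L1: P0=M P1=I  mem[L1]=79
14. P1: store L3 := 4  bus=[-]  L3: P0=I P1=M  mem[L3]=18
15. P0: store L2 := 13  bus=[BusRdX]  L2: P0=M P1=I  mem[L2]=50
16. P0: load  L3  bus=[BusRd,Flush]  L3: P0=S P1=S  mem[L3]=4
17. P1: store L1 := 53  bus=[BusRdX,Flush]  L1: P0=I P1=M  mem[L1]=88
18. P0: store L5 := 29  bus=[BusRdX,Flush]  L5: P0=M P1=I  mem[L5]=62
19. P1: load  L3  bus=[-]  L3: P0=S P1=S  mem[L3]=4

invalidations = 3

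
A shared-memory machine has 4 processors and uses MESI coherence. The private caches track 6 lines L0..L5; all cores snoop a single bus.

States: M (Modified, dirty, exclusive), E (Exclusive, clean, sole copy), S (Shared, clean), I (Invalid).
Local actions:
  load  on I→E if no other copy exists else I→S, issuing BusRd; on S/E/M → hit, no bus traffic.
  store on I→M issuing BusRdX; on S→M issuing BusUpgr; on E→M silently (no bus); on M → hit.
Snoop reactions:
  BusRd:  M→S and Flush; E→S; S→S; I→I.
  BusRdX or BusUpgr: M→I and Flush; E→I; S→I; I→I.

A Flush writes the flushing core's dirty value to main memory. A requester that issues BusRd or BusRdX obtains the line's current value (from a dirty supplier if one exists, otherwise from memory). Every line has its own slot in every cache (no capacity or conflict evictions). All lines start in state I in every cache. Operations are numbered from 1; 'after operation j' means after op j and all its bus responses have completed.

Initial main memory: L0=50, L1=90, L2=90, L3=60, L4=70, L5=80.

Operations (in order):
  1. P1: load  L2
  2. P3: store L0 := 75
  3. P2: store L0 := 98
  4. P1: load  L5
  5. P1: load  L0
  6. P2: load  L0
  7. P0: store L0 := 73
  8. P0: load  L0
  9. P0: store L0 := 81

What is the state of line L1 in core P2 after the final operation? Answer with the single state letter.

state = I

[1] P1: load  L2 | P0:I, P1:E(90), P2:I, P3:I | bus: BusRd
[2] P3: store L0 := 75 | P0:I, P1:I, P2:I, P3:M(75) | bus: BusRdX
[3] P2: store L0 := 98 | P0:I, P1:I, P2:M(98), P3:I | bus: BusRdX,Flush
[4] P1: load  L5 | P0:I, P1:E(80), P2:I, P3:I | bus: BusRd
[5] P1: load  L0 | P0:I, P1:S(98), P2:S(98), P3:I | bus: BusRd,Flush
[6] P2: load  L0 | P0:I, P1:S(98), P2:S(98), P3:I | bus: none
[7] P0: store L0 := 73 | P0:M(73), P1:I, P2:I, P3:I | bus: BusRdX
[8] P0: load  L0 | P0:M(73), P1:I, P2:I, P3:I | bus: none
[9] P0: store L0 := 81 | P0:M(81), P1:I, P2:I, P3:I | bus: none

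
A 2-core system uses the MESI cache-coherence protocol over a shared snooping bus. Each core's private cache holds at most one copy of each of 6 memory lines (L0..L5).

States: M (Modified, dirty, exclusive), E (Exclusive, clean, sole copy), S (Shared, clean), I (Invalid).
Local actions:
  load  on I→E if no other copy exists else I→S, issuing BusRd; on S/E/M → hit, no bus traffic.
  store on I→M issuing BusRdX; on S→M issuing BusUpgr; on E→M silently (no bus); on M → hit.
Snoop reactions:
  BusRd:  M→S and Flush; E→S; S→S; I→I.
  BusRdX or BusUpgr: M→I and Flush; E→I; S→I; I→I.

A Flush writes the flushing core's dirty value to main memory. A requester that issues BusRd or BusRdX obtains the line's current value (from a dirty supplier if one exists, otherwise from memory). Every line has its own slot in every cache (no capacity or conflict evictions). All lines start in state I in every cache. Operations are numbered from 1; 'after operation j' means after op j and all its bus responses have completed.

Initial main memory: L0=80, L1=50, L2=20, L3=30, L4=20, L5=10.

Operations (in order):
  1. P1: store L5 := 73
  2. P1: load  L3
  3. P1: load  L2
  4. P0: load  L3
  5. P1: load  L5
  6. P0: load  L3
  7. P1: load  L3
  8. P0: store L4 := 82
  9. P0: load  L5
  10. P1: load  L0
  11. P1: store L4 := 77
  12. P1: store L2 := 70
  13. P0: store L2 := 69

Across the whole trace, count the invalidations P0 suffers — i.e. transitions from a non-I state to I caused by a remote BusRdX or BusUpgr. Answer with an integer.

step 1: P1: store L5 := 73  ⟶  IM  (L5)  txn=BusRdX  M[L5]=10
step 2: P1: load  L3  ⟶  IE  (L3)  txn=BusRd  M[L3]=30
step 3: P1: load  L2  ⟶  IE  (L2)  txn=BusRd  M[L2]=20
step 4: P0: load  L3  ⟶  SS  (L3)  txn=BusRd  M[L3]=30
step 5: P1: load  L5  ⟶  IM  (L5)  txn=∅  M[L5]=10
step 6: P0: load  L3  ⟶  SS  (L3)  txn=∅  M[L3]=30
step 7: P1: load  L3  ⟶  SS  (L3)  txn=∅  M[L3]=30
step 8: P0: store L4 := 82  ⟶  MI  (L4)  txn=BusRdX  M[L4]=20
step 9: P0: load  L5  ⟶  SS  (L5)  txn=BusRd+Flush  M[L5]=73
step 10: P1: load  L0  ⟶  IE  (L0)  txn=BusRd  M[L0]=80
step 11: P1: store L4 := 77  ⟶  IM  (L4)  txn=BusRdX+Flush  M[L4]=82
step 12: P1: store L2 := 70  ⟶  IM  (L2)  txn=∅  M[L2]=20
step 13: P0: store L2 := 69  ⟶  MI  (L2)  txn=BusRdX+Flush  M[L2]=70

invalidations = 1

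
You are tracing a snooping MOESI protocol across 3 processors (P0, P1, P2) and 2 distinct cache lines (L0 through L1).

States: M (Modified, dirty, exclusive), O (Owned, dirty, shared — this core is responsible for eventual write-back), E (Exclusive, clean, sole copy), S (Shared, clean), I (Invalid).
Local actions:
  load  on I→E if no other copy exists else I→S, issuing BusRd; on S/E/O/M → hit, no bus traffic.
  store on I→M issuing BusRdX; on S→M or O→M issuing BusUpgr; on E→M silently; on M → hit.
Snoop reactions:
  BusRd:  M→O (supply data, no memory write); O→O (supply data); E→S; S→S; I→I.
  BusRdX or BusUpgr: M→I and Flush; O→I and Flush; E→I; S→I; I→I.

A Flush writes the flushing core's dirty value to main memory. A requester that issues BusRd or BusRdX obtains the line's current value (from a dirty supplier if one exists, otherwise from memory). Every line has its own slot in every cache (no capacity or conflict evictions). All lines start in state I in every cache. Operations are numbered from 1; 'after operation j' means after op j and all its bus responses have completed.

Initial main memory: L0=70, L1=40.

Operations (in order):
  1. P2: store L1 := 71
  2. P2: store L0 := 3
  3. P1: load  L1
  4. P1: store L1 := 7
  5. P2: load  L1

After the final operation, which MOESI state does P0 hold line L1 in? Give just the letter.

state = I

  op1 P2: store L1 := 71 → I/I/M on L1; bus BusRdX; mem=40
  op2 P2: store L0 := 3 → I/I/M on L0; bus BusRdX; mem=70
  op3 P1: load  L1 → I/S/O on L1; bus BusRd; mem=40
  op4 P1: store L1 := 7 → I/M/I on L1; bus BusUpgr Flush; mem=71
  op5 P2: load  L1 → I/O/S on L1; bus BusRd; mem=71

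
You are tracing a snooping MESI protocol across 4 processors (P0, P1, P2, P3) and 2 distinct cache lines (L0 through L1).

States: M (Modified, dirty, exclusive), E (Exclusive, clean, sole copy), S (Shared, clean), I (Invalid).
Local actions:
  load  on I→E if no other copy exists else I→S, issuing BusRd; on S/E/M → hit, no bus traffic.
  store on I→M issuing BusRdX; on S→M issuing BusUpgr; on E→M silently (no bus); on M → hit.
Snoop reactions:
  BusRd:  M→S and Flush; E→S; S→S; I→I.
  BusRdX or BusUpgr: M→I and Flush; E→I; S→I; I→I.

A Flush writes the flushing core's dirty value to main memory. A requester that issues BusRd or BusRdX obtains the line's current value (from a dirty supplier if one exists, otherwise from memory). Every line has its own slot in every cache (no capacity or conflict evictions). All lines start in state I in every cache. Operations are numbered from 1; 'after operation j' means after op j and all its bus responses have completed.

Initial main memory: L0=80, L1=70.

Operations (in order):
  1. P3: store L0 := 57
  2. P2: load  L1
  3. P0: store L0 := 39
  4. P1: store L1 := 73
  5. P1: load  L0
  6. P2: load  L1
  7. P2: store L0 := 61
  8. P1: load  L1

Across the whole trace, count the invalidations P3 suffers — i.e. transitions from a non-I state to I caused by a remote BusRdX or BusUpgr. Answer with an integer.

invalidations = 1

1. P3: store L0 := 57  bus=[BusRdX]  L0: P0=I P1=I P2=I P3=M  mem[L0]=80
2. P2: load  L1  bus=[BusRd]  L1: P0=I P1=I P2=E P3=I  mem[L1]=70
3. P0: store L0 := 39  bus=[BusRdX,Flush]  L0: P0=M P1=I P2=I P3=I  mem[L0]=57
4. P1: store L1 := 73  bus=[BusRdX]  L1: P0=I P1=M P2=I P3=I  mem[L1]=70
5. P1: load  L0  bus=[BusRd,Flush]  L0: P0=S P1=S P2=I P3=I  mem[L0]=39
6. P2: load  L1  bus=[BusRd,Flush]  L1: P0=I P1=S P2=S P3=I  mem[L1]=73
7. P2: store L0 := 61  bus=[BusRdX]  L0: P0=I P1=I P2=M P3=I  mem[L0]=39
8. P1: load  L1  bus=[-]  L1: P0=I P1=S P2=S P3=I  mem[L1]=73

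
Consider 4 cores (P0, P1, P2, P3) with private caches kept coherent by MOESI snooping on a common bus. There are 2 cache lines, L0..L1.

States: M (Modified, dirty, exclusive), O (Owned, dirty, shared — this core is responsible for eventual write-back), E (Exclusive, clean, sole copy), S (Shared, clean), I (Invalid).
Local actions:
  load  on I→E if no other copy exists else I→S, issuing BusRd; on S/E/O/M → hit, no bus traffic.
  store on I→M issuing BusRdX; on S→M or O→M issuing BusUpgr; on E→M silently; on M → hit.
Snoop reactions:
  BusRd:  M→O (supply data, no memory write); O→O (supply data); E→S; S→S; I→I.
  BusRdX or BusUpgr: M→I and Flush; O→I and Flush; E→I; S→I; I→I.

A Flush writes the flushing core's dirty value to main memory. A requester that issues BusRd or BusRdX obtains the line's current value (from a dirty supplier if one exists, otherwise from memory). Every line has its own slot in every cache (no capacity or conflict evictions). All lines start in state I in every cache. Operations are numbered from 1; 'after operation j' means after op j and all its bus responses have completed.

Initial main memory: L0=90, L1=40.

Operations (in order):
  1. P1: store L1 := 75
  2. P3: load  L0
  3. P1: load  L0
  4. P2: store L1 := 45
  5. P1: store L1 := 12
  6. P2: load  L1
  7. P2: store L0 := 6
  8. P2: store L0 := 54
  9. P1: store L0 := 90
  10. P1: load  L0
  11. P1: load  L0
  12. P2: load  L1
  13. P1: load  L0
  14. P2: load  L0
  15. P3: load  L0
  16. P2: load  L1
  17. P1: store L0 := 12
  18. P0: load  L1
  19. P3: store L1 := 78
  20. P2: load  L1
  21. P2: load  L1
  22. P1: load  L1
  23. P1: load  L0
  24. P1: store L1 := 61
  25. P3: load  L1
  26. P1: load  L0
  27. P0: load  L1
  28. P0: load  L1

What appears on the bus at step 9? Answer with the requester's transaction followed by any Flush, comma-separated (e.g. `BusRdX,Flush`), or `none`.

bus = BusRdX,Flush

[1] P1: store L1 := 75 | P0:I, P1:M(75), P2:I, P3:I | bus: BusRdX
[2] P3: load  L0 | P0:I, P1:I, P2:I, P3:E(90) | bus: BusRd
[3] P1: load  L0 | P0:I, P1:S(90), P2:I, P3:S(90) | bus: BusRd
[4] P2: store L1 := 45 | P0:I, P1:I, P2:M(45), P3:I | bus: BusRdX,Flush
[5] P1: store L1 := 12 | P0:I, P1:M(12), P2:I, P3:I | bus: BusRdX,Flush
[6] P2: load  L1 | P0:I, P1:O(12), P2:S(12), P3:I | bus: BusRd
[7] P2: store L0 := 6 | P0:I, P1:I, P2:M(6), P3:I | bus: BusRdX
[8] P2: store L0 := 54 | P0:I, P1:I, P2:M(54), P3:I | bus: none
[9] P1: store L0 := 90 | P0:I, P1:M(90), P2:I, P3:I | bus: BusRdX,Flush
[10] P1: load  L0 | P0:I, P1:M(90), P2:I, P3:I | bus: none
[11] P1: load  L0 | P0:I, P1:M(90), P2:I, P3:I | bus: none
[12] P2: load  L1 | P0:I, P1:O(12), P2:S(12), P3:I | bus: none
[13] P1: load  L0 | P0:I, P1:M(90), P2:I, P3:I | bus: none
[14] P2: load  L0 | P0:I, P1:O(90), P2:S(90), P3:I | bus: BusRd
[15] P3: load  L0 | P0:I, P1:O(90), P2:S(90), P3:S(90) | bus: BusRd
[16] P2: load  L1 | P0:I, P1:O(12), P2:S(12), P3:I | bus: none
[17] P1: store L0 := 12 | P0:I, P1:M(12), P2:I, P3:I | bus: BusUpgr
[18] P0: load  L1 | P0:S(12), P1:O(12), P2:S(12), P3:I | bus: BusRd
[19] P3: store L1 := 78 | P0:I, P1:I, P2:I, P3:M(78) | bus: BusRdX,Flush
[20] P2: load  L1 | P0:I, P1:I, P2:S(78), P3:O(78) | bus: BusRd
[21] P2: load  L1 | P0:I, P1:I, P2:S(78), P3:O(78) | bus: none
[22] P1: load  L1 | P0:I, P1:S(78), P2:S(78), P3:O(78) | bus: BusRd
[23] P1: load  L0 | P0:I, P1:M(12), P2:I, P3:I | bus: none
[24] P1: store L1 := 61 | P0:I, P1:M(61), P2:I, P3:I | bus: BusUpgr,Flush
[25] P3: load  L1 | P0:I, P1:O(61), P2:I, P3:S(61) | bus: BusRd
[26] P1: load  L0 | P0:I, P1:M(12), P2:I, P3:I | bus: none
[27] P0: load  L1 | P0:S(61), P1:O(61), P2:I, P3:S(61) | bus: BusRd
[28] P0: load  L1 | P0:S(61), P1:O(61), P2:I, P3:S(61) | bus: none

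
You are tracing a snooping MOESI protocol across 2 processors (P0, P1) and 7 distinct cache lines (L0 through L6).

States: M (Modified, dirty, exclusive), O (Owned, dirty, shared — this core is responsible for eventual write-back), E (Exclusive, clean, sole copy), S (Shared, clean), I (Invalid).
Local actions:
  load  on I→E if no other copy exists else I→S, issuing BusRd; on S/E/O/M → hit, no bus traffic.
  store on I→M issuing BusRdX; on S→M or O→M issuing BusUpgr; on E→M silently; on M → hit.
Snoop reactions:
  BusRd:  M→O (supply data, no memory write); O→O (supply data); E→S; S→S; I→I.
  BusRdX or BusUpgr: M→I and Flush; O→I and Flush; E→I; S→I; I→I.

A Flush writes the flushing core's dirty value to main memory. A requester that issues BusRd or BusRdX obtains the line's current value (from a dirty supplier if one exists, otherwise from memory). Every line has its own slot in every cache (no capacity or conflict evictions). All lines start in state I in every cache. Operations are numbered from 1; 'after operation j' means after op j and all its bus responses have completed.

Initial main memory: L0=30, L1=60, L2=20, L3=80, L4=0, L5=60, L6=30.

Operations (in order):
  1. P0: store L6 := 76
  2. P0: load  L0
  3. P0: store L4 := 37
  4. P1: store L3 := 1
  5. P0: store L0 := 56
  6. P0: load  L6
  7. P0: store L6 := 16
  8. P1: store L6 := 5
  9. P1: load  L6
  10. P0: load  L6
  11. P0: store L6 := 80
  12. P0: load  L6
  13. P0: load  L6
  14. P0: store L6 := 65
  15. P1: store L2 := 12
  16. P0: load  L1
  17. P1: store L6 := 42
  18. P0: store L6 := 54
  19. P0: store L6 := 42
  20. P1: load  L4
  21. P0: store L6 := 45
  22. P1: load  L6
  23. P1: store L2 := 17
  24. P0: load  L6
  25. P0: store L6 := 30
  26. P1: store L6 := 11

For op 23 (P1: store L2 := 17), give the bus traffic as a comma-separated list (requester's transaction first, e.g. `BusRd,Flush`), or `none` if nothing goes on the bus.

bus = none

step 1: P0: store L6 := 76  ⟶  MI  (L6)  txn=BusRdX  M[L6]=30
step 2: P0: load  L0  ⟶  EI  (L0)  txn=BusRd  M[L0]=30
step 3: P0: store L4 := 37  ⟶  MI  (L4)  txn=BusRdX  M[L4]=0
step 4: P1: store L3 := 1  ⟶  IM  (L3)  txn=BusRdX  M[L3]=80
step 5: P0: store L0 := 56  ⟶  MI  (L0)  txn=∅  M[L0]=30
step 6: P0: load  L6  ⟶  MI  (L6)  txn=∅  M[L6]=30
step 7: P0: store L6 := 16  ⟶  MI  (L6)  txn=∅  M[L6]=30
step 8: P1: store L6 := 5  ⟶  IM  (L6)  txn=BusRdX+Flush  M[L6]=16
step 9: P1: load  L6  ⟶  IM  (L6)  txn=∅  M[L6]=16
step 10: P0: load  L6  ⟶  SO  (L6)  txn=BusRd  M[L6]=16
step 11: P0: store L6 := 80  ⟶  MI  (L6)  txn=BusUpgr+Flush  M[L6]=5
step 12: P0: load  L6  ⟶  MI  (L6)  txn=∅  M[L6]=5
step 13: P0: load  L6  ⟶  MI  (L6)  txn=∅  M[L6]=5
step 14: P0: store L6 := 65  ⟶  MI  (L6)  txn=∅  M[L6]=5
step 15: P1: store L2 := 12  ⟶  IM  (L2)  txn=BusRdX  M[L2]=20
step 16: P0: load  L1  ⟶  EI  (L1)  txn=BusRd  M[L1]=60
step 17: P1: store L6 := 42  ⟶  IM  (L6)  txn=BusRdX+Flush  M[L6]=65
step 18: P0: store L6 := 54  ⟶  MI  (L6)  txn=BusRdX+Flush  M[L6]=42
step 19: P0: store L6 := 42  ⟶  MI  (L6)  txn=∅  M[L6]=42
step 20: P1: load  L4  ⟶  OS  (L4)  txn=BusRd  M[L4]=0
step 21: P0: store L6 := 45  ⟶  MI  (L6)  txn=∅  M[L6]=42
step 22: P1: load  L6  ⟶  OS  (L6)  txn=BusRd  M[L6]=42
step 23: P1: store L2 := 17  ⟶  IM  (L2)  txn=∅  M[L2]=20
step 24: P0: load  L6  ⟶  OS  (L6)  txn=∅  M[L6]=42
step 25: P0: store L6 := 30  ⟶  MI  (L6)  txn=BusUpgr  M[L6]=42
step 26: P1: store L6 := 11  ⟶  IM  (L6)  txn=BusRdX+Flush  M[L6]=30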